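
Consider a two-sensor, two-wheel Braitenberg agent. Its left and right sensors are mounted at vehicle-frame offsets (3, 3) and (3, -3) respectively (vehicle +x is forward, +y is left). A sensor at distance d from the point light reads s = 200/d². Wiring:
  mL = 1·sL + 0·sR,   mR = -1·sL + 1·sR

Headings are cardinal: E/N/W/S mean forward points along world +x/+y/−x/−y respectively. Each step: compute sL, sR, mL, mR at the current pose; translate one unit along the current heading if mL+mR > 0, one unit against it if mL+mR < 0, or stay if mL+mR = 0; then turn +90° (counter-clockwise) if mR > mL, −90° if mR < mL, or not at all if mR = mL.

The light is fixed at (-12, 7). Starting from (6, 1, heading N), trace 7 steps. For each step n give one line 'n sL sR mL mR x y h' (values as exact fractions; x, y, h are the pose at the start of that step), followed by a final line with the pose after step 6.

0 100/117 4/9 100/117 -16/39 6 1 N
1 40/89 40/101 40/89 -480/8989 6 2 E
2 50/137 5/8 50/137 285/1096 7 2 S
3 200/337 40/53 200/337 2880/17861 7 1 W
4 100/117 4/9 100/117 -16/39 6 1 N
5 40/89 40/101 40/89 -480/8989 6 2 E
6 50/137 5/8 50/137 285/1096 7 2 S
final 7 1 W

n=0: pose=(6,1,N); sL=100/117, sR=4/9; mL=100/117, mR=-16/39; mL+mR=4/9 → advance +1; mR−mL=-148/117 → turn -1·90°
n=1: pose=(6,2,E); sL=40/89, sR=40/101; mL=40/89, mR=-480/8989; mL+mR=40/101 → advance +1; mR−mL=-4520/8989 → turn -1·90°
n=2: pose=(7,2,S); sL=50/137, sR=5/8; mL=50/137, mR=285/1096; mL+mR=5/8 → advance +1; mR−mL=-115/1096 → turn -1·90°
n=3: pose=(7,1,W); sL=200/337, sR=40/53; mL=200/337, mR=2880/17861; mL+mR=40/53 → advance +1; mR−mL=-7720/17861 → turn -1·90°
n=4: pose=(6,1,N); sL=100/117, sR=4/9; mL=100/117, mR=-16/39; mL+mR=4/9 → advance +1; mR−mL=-148/117 → turn -1·90°
n=5: pose=(6,2,E); sL=40/89, sR=40/101; mL=40/89, mR=-480/8989; mL+mR=40/101 → advance +1; mR−mL=-4520/8989 → turn -1·90°
n=6: pose=(7,2,S); sL=50/137, sR=5/8; mL=50/137, mR=285/1096; mL+mR=5/8 → advance +1; mR−mL=-115/1096 → turn -1·90°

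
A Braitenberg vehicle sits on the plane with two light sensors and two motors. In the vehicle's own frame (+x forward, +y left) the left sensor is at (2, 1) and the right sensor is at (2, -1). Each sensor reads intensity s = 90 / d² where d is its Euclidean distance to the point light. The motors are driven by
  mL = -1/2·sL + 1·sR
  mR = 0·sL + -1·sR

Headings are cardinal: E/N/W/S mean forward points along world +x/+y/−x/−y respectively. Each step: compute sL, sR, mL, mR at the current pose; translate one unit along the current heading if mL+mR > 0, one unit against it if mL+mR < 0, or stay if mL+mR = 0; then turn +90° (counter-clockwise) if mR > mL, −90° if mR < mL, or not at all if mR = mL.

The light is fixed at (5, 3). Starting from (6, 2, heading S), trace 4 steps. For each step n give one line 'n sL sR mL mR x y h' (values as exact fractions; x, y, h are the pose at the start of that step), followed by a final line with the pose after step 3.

n=0: pose=(6,2,S); sL=90/13, sR=10; mL=85/13, mR=-10; mL+mR=-45/13 → advance -1; mR−mL=-215/13 → turn -1·90°
n=1: pose=(6,3,W); sL=45, sR=45; mL=45/2, mR=-45; mL+mR=-45/2 → advance -1; mR−mL=-135/2 → turn -1·90°
n=2: pose=(7,3,N); sL=18, sR=90/13; mL=-27/13, mR=-90/13; mL+mR=-9 → advance -1; mR−mL=-63/13 → turn -1·90°
n=3: pose=(7,2,E); sL=45/8, sR=9/2; mL=27/16, mR=-9/2; mL+mR=-45/16 → advance -1; mR−mL=-99/16 → turn -1·90°

0 90/13 10 85/13 -10 6 2 S
1 45 45 45/2 -45 6 3 W
2 18 90/13 -27/13 -90/13 7 3 N
3 45/8 9/2 27/16 -9/2 7 2 E
final 6 2 S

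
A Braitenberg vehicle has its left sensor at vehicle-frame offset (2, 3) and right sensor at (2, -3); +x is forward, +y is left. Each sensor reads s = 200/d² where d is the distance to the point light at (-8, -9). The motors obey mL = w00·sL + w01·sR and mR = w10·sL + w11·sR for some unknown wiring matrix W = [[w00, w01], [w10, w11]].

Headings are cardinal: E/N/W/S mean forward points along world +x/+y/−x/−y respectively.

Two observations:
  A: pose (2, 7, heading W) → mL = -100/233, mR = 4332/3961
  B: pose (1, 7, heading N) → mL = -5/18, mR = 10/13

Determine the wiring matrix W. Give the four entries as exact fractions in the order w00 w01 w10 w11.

-1/2 0 1 1/2

obs A: pose=(2,7,W) → sL=200/233, sR=8/17, mL=-100/233, mR=4332/3961
obs B: pose=(1,7,N) → sL=5/9, sR=50/117, mL=-5/18, mR=10/13
sensor matrix S = [[200/233, 8/17], [5/9, 50/117]]; det S = 16280/154479
solve [mL_A; mL_B] = S·[w00; w01] and [mR_A; mR_B] = S·[w10; w11]:
  w00 = -1/2, w01 = 0, w10 = 1, w11 = 1/2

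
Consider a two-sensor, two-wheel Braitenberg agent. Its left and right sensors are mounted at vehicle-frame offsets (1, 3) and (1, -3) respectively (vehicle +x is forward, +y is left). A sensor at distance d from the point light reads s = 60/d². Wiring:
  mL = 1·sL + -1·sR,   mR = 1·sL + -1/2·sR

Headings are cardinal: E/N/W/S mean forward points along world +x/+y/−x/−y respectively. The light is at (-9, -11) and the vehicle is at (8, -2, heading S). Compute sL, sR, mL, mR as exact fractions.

left sensor world pos  = (11, -3); dL² = 464
right sensor world pos = (5, -3); dR² = 260
sL = 60/464 = 15/116
sR = 60/260 = 3/13
mL = 1·sL + -1·sR = -153/1508
mR = 1·sL + -1/2·sR = 21/1508

15/116 3/13 -153/1508 21/1508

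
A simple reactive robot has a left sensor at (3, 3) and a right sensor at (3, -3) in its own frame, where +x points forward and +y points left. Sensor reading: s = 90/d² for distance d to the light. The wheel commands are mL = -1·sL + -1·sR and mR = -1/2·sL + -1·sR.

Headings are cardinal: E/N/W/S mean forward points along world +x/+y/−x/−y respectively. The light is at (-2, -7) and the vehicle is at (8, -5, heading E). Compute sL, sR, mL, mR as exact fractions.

45/97 9/17 -1638/1649 -2511/3298

left sensor world pos  = (11, -2); dL² = 194
right sensor world pos = (11, -8); dR² = 170
sL = 90/194 = 45/97
sR = 90/170 = 9/17
mL = -1·sL + -1·sR = -1638/1649
mR = -1/2·sL + -1·sR = -2511/3298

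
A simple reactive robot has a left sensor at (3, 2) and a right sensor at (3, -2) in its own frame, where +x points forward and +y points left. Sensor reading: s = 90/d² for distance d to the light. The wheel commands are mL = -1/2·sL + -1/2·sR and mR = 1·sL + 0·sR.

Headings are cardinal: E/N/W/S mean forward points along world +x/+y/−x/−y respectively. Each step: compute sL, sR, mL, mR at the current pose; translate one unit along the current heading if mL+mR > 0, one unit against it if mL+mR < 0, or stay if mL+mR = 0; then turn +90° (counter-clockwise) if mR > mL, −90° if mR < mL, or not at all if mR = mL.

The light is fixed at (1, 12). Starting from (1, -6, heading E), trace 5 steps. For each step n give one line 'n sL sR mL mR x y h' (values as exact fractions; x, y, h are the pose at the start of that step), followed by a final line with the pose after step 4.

n=0: pose=(1,-6,E); sL=18/53, sR=90/409; mL=-6066/21677, mR=18/53; mL+mR=1296/21677 → advance +1; mR−mL=13428/21677 → turn +1·90°
n=1: pose=(2,-6,N); sL=45/113, sR=5/13; mL=-575/1469, mR=45/113; mL+mR=10/1469 → advance +1; mR−mL=1160/1469 → turn +1·90°
n=2: pose=(2,-5,W); sL=18/73, sR=90/229; mL=-5346/16717, mR=18/73; mL+mR=-1224/16717 → advance -1; mR−mL=9468/16717 → turn +1·90°
n=3: pose=(3,-5,S); sL=45/208, sR=9/40; mL=-459/2080, mR=45/208; mL+mR=-9/2080 → advance -1; mR−mL=909/2080 → turn +1·90°
n=4: pose=(3,-4,E); sL=90/221, sR=90/349; mL=-25650/77129, mR=90/221; mL+mR=5760/77129 → advance +1; mR−mL=57060/77129 → turn +1·90°

0 18/53 90/409 -6066/21677 18/53 1 -6 E
1 45/113 5/13 -575/1469 45/113 2 -6 N
2 18/73 90/229 -5346/16717 18/73 2 -5 W
3 45/208 9/40 -459/2080 45/208 3 -5 S
4 90/221 90/349 -25650/77129 90/221 3 -4 E
final 4 -4 N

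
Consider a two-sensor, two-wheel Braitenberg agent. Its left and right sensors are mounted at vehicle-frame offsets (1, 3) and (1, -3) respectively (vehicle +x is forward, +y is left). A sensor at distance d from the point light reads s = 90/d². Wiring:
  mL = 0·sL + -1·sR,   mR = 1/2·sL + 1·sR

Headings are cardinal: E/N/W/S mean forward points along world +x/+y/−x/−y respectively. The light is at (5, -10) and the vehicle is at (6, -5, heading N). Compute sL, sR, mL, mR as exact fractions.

left sensor world pos  = (3, -4); dL² = 40
right sensor world pos = (9, -4); dR² = 52
sL = 90/40 = 9/4
sR = 90/52 = 45/26
mL = 0·sL + -1·sR = -45/26
mR = 1/2·sL + 1·sR = 297/104

9/4 45/26 -45/26 297/104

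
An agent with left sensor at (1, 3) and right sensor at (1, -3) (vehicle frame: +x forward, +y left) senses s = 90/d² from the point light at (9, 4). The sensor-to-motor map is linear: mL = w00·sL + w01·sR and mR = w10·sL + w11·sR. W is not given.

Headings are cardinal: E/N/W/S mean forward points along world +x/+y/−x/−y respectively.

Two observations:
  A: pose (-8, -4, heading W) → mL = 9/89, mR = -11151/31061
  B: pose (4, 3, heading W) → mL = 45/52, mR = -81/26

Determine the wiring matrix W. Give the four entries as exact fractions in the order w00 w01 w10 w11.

obs A: pose=(-8,-4,W) → sL=18/89, sR=90/349, mL=9/89, mR=-11151/31061
obs B: pose=(4,3,W) → sL=45/26, sR=9/4, mL=45/52, mR=-81/26
sensor matrix S = [[18/89, 90/349], [45/26, 9/4]]; det S = 7047/807586
solve [mL_A; mL_B] = S·[w00; w01] and [mR_A; mR_B] = S·[w10; w11]:
  w00 = 1/2, w01 = 0, w10 = -1/2, w11 = -1

1/2 0 -1/2 -1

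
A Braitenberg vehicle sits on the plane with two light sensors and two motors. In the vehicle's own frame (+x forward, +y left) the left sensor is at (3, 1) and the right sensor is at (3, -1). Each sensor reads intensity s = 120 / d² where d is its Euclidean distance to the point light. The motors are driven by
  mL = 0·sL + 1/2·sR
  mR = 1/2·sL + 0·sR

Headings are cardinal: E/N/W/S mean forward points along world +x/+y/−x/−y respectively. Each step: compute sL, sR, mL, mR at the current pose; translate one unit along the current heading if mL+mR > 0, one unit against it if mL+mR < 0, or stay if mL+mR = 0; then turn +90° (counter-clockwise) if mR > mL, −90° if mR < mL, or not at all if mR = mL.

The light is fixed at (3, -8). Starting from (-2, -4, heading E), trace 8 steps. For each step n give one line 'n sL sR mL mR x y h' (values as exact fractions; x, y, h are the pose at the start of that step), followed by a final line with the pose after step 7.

n=0: pose=(-2,-4,E); sL=120/29, sR=120/13; mL=60/13, mR=60/29; mL+mR=2520/377 → advance +1; mR−mL=-960/377 → turn -1·90°
n=1: pose=(-1,-4,S); sL=12, sR=60/13; mL=30/13, mR=6; mL+mR=108/13 → advance +1; mR−mL=48/13 → turn +1·90°
n=2: pose=(-1,-5,E); sL=120/17, sR=24; mL=12, mR=60/17; mL+mR=264/17 → advance +1; mR−mL=-144/17 → turn -1·90°
n=3: pose=(0,-5,S); sL=30, sR=15/2; mL=15/4, mR=15; mL+mR=75/4 → advance +1; mR−mL=45/4 → turn +1·90°
n=4: pose=(0,-6,E); sL=40/3, sR=120; mL=60, mR=20/3; mL+mR=200/3 → advance +1; mR−mL=-160/3 → turn -1·90°
n=5: pose=(1,-6,S); sL=60, sR=12; mL=6, mR=30; mL+mR=36 → advance +1; mR−mL=24 → turn +1·90°
n=6: pose=(1,-7,E); sL=24, sR=120; mL=60, mR=12; mL+mR=72 → advance +1; mR−mL=-48 → turn -1·90°
n=7: pose=(2,-7,S); sL=30, sR=15; mL=15/2, mR=15; mL+mR=45/2 → advance +1; mR−mL=15/2 → turn +1·90°

0 120/29 120/13 60/13 60/29 -2 -4 E
1 12 60/13 30/13 6 -1 -4 S
2 120/17 24 12 60/17 -1 -5 E
3 30 15/2 15/4 15 0 -5 S
4 40/3 120 60 20/3 0 -6 E
5 60 12 6 30 1 -6 S
6 24 120 60 12 1 -7 E
7 30 15 15/2 15 2 -7 S
final 2 -8 E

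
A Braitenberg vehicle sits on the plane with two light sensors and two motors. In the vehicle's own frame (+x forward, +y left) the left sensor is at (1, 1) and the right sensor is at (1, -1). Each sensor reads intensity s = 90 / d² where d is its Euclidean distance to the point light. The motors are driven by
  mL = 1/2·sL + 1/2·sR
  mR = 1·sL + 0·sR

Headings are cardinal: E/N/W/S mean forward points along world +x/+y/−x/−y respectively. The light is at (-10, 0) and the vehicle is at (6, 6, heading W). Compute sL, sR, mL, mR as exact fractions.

9/25 45/137 1179/3425 9/25

left sensor world pos  = (5, 5); dL² = 250
right sensor world pos = (5, 7); dR² = 274
sL = 90/250 = 9/25
sR = 90/274 = 45/137
mL = 1/2·sL + 1/2·sR = 1179/3425
mR = 1·sL + 0·sR = 9/25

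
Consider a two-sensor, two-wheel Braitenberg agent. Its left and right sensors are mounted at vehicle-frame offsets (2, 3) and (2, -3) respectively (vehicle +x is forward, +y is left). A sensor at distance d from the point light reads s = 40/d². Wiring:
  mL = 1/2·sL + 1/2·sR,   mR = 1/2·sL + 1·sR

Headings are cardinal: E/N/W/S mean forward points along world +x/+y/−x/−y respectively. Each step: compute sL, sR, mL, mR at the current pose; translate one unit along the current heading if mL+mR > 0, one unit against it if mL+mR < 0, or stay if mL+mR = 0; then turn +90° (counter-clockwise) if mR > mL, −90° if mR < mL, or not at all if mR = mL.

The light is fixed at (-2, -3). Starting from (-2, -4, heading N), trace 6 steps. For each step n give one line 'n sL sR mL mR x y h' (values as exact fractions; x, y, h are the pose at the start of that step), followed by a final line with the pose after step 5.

n=0: pose=(-2,-4,N); sL=4, sR=4; mL=4, mR=6; mL+mR=10 → advance +1; mR−mL=2 → turn +1·90°
n=1: pose=(-2,-3,W); sL=40/13, sR=40/13; mL=40/13, mR=60/13; mL+mR=100/13 → advance +1; mR−mL=20/13 → turn +1·90°
n=2: pose=(-3,-3,S); sL=5, sR=2; mL=7/2, mR=9/2; mL+mR=8 → advance +1; mR−mL=1 → turn +1·90°
n=3: pose=(-3,-4,E); sL=8, sR=40/17; mL=88/17, mR=108/17; mL+mR=196/17 → advance +1; mR−mL=20/17 → turn +1·90°
n=4: pose=(-2,-4,N); sL=4, sR=4; mL=4, mR=6; mL+mR=10 → advance +1; mR−mL=2 → turn +1·90°
n=5: pose=(-2,-3,W); sL=40/13, sR=40/13; mL=40/13, mR=60/13; mL+mR=100/13 → advance +1; mR−mL=20/13 → turn +1·90°

0 4 4 4 6 -2 -4 N
1 40/13 40/13 40/13 60/13 -2 -3 W
2 5 2 7/2 9/2 -3 -3 S
3 8 40/17 88/17 108/17 -3 -4 E
4 4 4 4 6 -2 -4 N
5 40/13 40/13 40/13 60/13 -2 -3 W
final -3 -3 S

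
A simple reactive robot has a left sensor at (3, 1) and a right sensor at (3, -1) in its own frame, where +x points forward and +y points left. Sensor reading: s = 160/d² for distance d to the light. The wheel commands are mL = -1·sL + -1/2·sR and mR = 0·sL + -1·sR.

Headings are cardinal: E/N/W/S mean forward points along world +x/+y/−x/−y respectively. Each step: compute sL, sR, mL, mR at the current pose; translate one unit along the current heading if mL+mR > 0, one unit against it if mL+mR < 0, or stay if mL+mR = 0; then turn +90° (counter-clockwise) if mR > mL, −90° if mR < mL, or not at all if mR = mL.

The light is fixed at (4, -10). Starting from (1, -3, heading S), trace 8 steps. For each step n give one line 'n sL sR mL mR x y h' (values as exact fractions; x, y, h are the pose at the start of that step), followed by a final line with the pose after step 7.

n=0: pose=(1,-3,S); sL=8, sR=5; mL=-21/2, mR=-5; mL+mR=-31/2 → advance -1; mR−mL=11/2 → turn +1·90°
n=1: pose=(1,-2,E); sL=160/81, sR=160/49; mL=-14320/3969, mR=-160/49; mL+mR=-27280/3969 → advance -1; mR−mL=1360/3969 → turn +1·90°
n=2: pose=(0,-2,N); sL=80/73, sR=16/13; mL=-1624/949, mR=-16/13; mL+mR=-2792/949 → advance -1; mR−mL=456/949 → turn +1·90°
n=3: pose=(0,-3,W); sL=32/17, sR=160/113; mL=-4976/1921, mR=-160/113; mL+mR=-7696/1921 → advance -1; mR−mL=2256/1921 → turn +1·90°
n=4: pose=(1,-3,S); sL=8, sR=5; mL=-21/2, mR=-5; mL+mR=-31/2 → advance -1; mR−mL=11/2 → turn +1·90°
n=5: pose=(1,-2,E); sL=160/81, sR=160/49; mL=-14320/3969, mR=-160/49; mL+mR=-27280/3969 → advance -1; mR−mL=1360/3969 → turn +1·90°
n=6: pose=(0,-2,N); sL=80/73, sR=16/13; mL=-1624/949, mR=-16/13; mL+mR=-2792/949 → advance -1; mR−mL=456/949 → turn +1·90°
n=7: pose=(0,-3,W); sL=32/17, sR=160/113; mL=-4976/1921, mR=-160/113; mL+mR=-7696/1921 → advance -1; mR−mL=2256/1921 → turn +1·90°

0 8 5 -21/2 -5 1 -3 S
1 160/81 160/49 -14320/3969 -160/49 1 -2 E
2 80/73 16/13 -1624/949 -16/13 0 -2 N
3 32/17 160/113 -4976/1921 -160/113 0 -3 W
4 8 5 -21/2 -5 1 -3 S
5 160/81 160/49 -14320/3969 -160/49 1 -2 E
6 80/73 16/13 -1624/949 -16/13 0 -2 N
7 32/17 160/113 -4976/1921 -160/113 0 -3 W
final 1 -3 S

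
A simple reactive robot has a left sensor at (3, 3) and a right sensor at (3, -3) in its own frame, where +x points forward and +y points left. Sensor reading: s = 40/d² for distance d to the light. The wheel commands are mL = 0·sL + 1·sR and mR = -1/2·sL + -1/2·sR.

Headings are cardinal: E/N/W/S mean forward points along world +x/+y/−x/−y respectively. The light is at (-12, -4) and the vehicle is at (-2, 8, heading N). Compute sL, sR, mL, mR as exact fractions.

left sensor world pos  = (-5, 11); dL² = 274
right sensor world pos = (1, 11); dR² = 394
sL = 40/274 = 20/137
sR = 40/394 = 20/197
mL = 0·sL + 1·sR = 20/197
mR = -1/2·sL + -1/2·sR = -3340/26989

20/137 20/197 20/197 -3340/26989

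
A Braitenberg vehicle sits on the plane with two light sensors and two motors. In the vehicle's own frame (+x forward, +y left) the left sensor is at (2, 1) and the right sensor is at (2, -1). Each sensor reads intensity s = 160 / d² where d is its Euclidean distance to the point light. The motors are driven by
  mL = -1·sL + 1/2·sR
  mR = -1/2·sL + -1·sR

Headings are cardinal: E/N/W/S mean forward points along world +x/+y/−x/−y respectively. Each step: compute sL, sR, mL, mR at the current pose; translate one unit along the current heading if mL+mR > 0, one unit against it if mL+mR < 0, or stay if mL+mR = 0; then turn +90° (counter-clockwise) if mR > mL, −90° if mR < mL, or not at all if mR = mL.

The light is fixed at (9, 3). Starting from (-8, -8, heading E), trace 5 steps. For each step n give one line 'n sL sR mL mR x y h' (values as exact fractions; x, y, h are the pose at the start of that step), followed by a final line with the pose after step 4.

n=0: pose=(-8,-8,E); sL=32/65, sR=160/369; mL=-6608/23985, mR=-16304/23985; mL+mR=-22912/23985 → advance -1; mR−mL=-3232/7995 → turn -1·90°
n=1: pose=(-9,-8,S); sL=80/229, sR=16/53; mL=-2408/12137, mR=-5784/12137; mL+mR=-8192/12137 → advance -1; mR−mL=-3376/12137 → turn -1·90°
n=2: pose=(-9,-7,W); sL=160/521, sR=160/481; mL=-35280/250601, mR=-121840/250601; mL+mR=-157120/250601 → advance -1; mR−mL=-86560/250601 → turn -1·90°
n=3: pose=(-8,-7,N); sL=40/97, sR=1/2; mL=-63/388, mR=-137/194; mL+mR=-337/388 → advance -1; mR−mL=-211/388 → turn -1·90°
n=4: pose=(-8,-8,E); sL=32/65, sR=160/369; mL=-6608/23985, mR=-16304/23985; mL+mR=-22912/23985 → advance -1; mR−mL=-3232/7995 → turn -1·90°

0 32/65 160/369 -6608/23985 -16304/23985 -8 -8 E
1 80/229 16/53 -2408/12137 -5784/12137 -9 -8 S
2 160/521 160/481 -35280/250601 -121840/250601 -9 -7 W
3 40/97 1/2 -63/388 -137/194 -8 -7 N
4 32/65 160/369 -6608/23985 -16304/23985 -8 -8 E
final -9 -8 S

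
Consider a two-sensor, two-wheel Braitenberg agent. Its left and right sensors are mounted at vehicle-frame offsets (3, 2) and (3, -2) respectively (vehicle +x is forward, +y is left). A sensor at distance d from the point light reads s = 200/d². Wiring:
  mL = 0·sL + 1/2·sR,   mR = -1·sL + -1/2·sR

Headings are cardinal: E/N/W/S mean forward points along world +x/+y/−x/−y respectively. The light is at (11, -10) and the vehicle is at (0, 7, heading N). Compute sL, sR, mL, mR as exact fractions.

left sensor world pos  = (-2, 10); dL² = 569
right sensor world pos = (2, 10); dR² = 481
sL = 200/569 = 200/569
sR = 200/481 = 200/481
mL = 0·sL + 1/2·sR = 100/481
mR = -1·sL + -1/2·sR = -153100/273689

200/569 200/481 100/481 -153100/273689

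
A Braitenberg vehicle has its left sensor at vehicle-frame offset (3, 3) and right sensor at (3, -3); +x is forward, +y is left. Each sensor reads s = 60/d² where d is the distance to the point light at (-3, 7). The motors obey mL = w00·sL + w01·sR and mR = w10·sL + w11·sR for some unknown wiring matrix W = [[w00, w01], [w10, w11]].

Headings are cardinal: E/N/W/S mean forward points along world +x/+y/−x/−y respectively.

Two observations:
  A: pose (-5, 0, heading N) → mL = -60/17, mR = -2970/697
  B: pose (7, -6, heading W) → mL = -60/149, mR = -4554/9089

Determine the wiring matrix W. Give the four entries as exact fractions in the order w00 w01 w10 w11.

obs A: pose=(-5,0,N) → sL=60/41, sR=60/17, mL=-60/17, mR=-2970/697
obs B: pose=(7,-6,W) → sL=12/61, sR=60/149, mL=-60/149, mR=-4554/9089
sensor matrix S = [[60/41, 60/17], [12/61, 60/149]]; det S = -665280/6335033
solve [mL_A; mL_B] = S·[w00; w01] and [mR_A; mR_B] = S·[w10; w11]:
  w00 = 0, w01 = -1, w10 = -1/2, w11 = -1

0 -1 -1/2 -1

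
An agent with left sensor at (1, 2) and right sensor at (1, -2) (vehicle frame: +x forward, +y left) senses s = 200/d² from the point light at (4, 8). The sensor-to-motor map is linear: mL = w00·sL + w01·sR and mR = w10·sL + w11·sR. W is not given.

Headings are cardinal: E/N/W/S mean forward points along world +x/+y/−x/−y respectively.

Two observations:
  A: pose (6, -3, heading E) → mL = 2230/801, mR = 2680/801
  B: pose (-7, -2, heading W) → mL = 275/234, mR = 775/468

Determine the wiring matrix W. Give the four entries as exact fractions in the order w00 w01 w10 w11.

obs A: pose=(6,-3,E) → sL=20/9, sR=100/89, mL=2230/801, mR=2680/801
obs B: pose=(-7,-2,W) → sL=25/36, sR=25/26, mL=275/234, mR=775/468
sensor matrix S = [[20/9, 100/89], [25/36, 25/26]]; det S = 14125/10413
solve [mL_A; mL_B] = S·[w00; w01] and [mR_A; mR_B] = S·[w10; w11]:
  w00 = 1, w01 = 1/2, w10 = 1, w11 = 1

1 1/2 1 1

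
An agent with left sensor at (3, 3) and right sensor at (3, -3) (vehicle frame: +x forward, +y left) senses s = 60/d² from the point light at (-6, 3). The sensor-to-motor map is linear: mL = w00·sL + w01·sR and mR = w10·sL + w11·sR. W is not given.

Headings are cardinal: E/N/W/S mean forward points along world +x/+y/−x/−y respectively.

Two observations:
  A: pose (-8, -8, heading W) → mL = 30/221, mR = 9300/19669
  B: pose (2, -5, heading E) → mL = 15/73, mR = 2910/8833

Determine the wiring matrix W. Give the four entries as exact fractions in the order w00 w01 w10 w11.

obs A: pose=(-8,-8,W) → sL=60/221, sR=60/89, mL=30/221, mR=9300/19669
obs B: pose=(2,-5,E) → sL=30/73, sR=30/121, mL=15/73, mR=2910/8833
sensor matrix S = [[60/221, 60/89], [30/73, 30/121]]; det S = -36439200/173736277
solve [mL_A; mL_B] = S·[w00; w01] and [mR_A; mR_B] = S·[w10; w11]:
  w00 = 1/2, w01 = 0, w10 = 1/2, w11 = 1/2

1/2 0 1/2 1/2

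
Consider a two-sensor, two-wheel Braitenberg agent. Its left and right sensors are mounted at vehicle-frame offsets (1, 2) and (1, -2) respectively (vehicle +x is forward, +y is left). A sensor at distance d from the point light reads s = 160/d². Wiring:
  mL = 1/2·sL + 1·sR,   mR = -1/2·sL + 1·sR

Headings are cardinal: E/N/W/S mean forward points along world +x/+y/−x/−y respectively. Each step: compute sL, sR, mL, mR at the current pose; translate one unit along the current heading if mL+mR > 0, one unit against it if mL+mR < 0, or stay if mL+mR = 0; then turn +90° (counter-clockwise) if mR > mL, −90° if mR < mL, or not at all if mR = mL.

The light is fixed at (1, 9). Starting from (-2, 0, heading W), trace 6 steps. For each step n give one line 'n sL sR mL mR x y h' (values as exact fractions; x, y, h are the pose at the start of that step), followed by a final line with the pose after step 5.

0 160/137 32/13 5424/1781 3344/1781 -2 0 W
1 8/5 40/17 268/85 132/85 -3 0 N
2 32/9 160/109 3184/981 -304/981 -3 1 E
3 80/41 80/53 5400/2173 1160/2173 -2 1 S
4 160/137 32/13 5424/1781 3344/1781 -2 0 W
5 8/5 40/17 268/85 132/85 -3 0 N
final -3 1 E

n=0: pose=(-2,0,W); sL=160/137, sR=32/13; mL=5424/1781, mR=3344/1781; mL+mR=64/13 → advance +1; mR−mL=-160/137 → turn -1·90°
n=1: pose=(-3,0,N); sL=8/5, sR=40/17; mL=268/85, mR=132/85; mL+mR=80/17 → advance +1; mR−mL=-8/5 → turn -1·90°
n=2: pose=(-3,1,E); sL=32/9, sR=160/109; mL=3184/981, mR=-304/981; mL+mR=320/109 → advance +1; mR−mL=-32/9 → turn -1·90°
n=3: pose=(-2,1,S); sL=80/41, sR=80/53; mL=5400/2173, mR=1160/2173; mL+mR=160/53 → advance +1; mR−mL=-80/41 → turn -1·90°
n=4: pose=(-2,0,W); sL=160/137, sR=32/13; mL=5424/1781, mR=3344/1781; mL+mR=64/13 → advance +1; mR−mL=-160/137 → turn -1·90°
n=5: pose=(-3,0,N); sL=8/5, sR=40/17; mL=268/85, mR=132/85; mL+mR=80/17 → advance +1; mR−mL=-8/5 → turn -1·90°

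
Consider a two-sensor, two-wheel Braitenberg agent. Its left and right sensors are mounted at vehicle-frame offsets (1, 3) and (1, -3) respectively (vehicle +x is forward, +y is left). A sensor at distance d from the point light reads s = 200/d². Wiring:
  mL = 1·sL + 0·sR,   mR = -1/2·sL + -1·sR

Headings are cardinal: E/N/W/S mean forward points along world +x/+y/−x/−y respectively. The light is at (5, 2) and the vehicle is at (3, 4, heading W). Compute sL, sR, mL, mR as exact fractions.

left sensor world pos  = (2, 1); dL² = 10
right sensor world pos = (2, 7); dR² = 34
sL = 200/10 = 20
sR = 200/34 = 100/17
mL = 1·sL + 0·sR = 20
mR = -1/2·sL + -1·sR = -270/17

20 100/17 20 -270/17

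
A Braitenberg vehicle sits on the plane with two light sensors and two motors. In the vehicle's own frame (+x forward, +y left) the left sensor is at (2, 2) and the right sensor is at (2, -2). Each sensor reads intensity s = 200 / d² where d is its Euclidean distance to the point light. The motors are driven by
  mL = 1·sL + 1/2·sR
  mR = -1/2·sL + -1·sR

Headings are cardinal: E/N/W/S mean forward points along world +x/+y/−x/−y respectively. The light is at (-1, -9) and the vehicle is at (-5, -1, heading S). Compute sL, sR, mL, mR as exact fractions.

left sensor world pos  = (-3, -3); dL² = 40
right sensor world pos = (-7, -3); dR² = 72
sL = 200/40 = 5
sR = 200/72 = 25/9
mL = 1·sL + 1/2·sR = 115/18
mR = -1/2·sL + -1·sR = -95/18

5 25/9 115/18 -95/18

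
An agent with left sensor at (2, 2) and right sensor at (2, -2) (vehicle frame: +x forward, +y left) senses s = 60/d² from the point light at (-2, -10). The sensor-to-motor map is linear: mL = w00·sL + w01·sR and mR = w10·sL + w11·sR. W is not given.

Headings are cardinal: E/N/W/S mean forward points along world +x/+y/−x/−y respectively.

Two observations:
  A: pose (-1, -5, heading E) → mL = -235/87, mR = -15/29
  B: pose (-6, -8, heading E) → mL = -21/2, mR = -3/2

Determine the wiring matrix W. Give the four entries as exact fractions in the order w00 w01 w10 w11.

obs A: pose=(-1,-5,E) → sL=30/29, sR=10/3, mL=-235/87, mR=-15/29
obs B: pose=(-6,-8,E) → sL=3, sR=15, mL=-21/2, mR=-3/2
sensor matrix S = [[30/29, 10/3], [3, 15]]; det S = 160/29
solve [mL_A; mL_B] = S·[w00; w01] and [mR_A; mR_B] = S·[w10; w11]:
  w00 = -1, w01 = -1/2, w10 = -1/2, w11 = 0

-1 -1/2 -1/2 0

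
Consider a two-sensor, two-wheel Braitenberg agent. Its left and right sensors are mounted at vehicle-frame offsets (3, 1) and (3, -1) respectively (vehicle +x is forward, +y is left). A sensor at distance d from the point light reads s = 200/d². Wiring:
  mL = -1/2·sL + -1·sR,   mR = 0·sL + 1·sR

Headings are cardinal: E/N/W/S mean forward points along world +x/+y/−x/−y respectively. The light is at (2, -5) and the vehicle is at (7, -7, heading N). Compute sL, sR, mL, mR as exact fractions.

left sensor world pos  = (6, -4); dL² = 17
right sensor world pos = (8, -4); dR² = 37
sL = 200/17 = 200/17
sR = 200/37 = 200/37
mL = -1/2·sL + -1·sR = -7100/629
mR = 0·sL + 1·sR = 200/37

200/17 200/37 -7100/629 200/37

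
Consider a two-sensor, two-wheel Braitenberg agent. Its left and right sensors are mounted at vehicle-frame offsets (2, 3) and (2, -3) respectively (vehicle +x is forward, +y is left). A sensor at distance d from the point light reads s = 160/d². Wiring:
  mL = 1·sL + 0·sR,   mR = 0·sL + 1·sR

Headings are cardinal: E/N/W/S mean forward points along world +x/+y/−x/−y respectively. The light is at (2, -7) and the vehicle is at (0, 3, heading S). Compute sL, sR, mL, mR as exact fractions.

left sensor world pos  = (3, 1); dL² = 65
right sensor world pos = (-3, 1); dR² = 89
sL = 160/65 = 32/13
sR = 160/89 = 160/89
mL = 1·sL + 0·sR = 32/13
mR = 0·sL + 1·sR = 160/89

32/13 160/89 32/13 160/89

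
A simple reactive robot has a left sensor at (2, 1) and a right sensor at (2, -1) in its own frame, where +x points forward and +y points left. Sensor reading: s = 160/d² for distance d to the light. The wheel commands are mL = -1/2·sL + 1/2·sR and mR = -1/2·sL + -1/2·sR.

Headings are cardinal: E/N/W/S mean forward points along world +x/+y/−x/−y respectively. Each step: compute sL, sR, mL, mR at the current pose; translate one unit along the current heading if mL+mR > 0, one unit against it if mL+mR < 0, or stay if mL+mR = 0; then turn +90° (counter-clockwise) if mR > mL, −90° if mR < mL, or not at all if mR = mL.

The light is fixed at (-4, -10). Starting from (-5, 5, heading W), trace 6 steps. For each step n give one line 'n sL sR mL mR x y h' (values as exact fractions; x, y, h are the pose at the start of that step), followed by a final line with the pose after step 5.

n=0: pose=(-5,5,W); sL=32/41, sR=32/53; mL=-192/2173, mR=-1504/2173; mL+mR=-32/41 → advance -1; mR−mL=-32/53 → turn -1·90°
n=1: pose=(-4,5,N); sL=16/29, sR=16/29; mL=0, mR=-16/29; mL+mR=-16/29 → advance -1; mR−mL=-16/29 → turn -1·90°
n=2: pose=(-4,4,E); sL=160/229, sR=160/173; mL=4480/39617, mR=-32160/39617; mL+mR=-160/229 → advance -1; mR−mL=-160/173 → turn -1·90°
n=3: pose=(-5,4,S); sL=10/9, sR=40/37; mL=-5/333, mR=-365/333; mL+mR=-10/9 → advance -1; mR−mL=-40/37 → turn -1·90°
n=4: pose=(-5,5,W); sL=32/41, sR=32/53; mL=-192/2173, mR=-1504/2173; mL+mR=-32/41 → advance -1; mR−mL=-32/53 → turn -1·90°
n=5: pose=(-4,5,N); sL=16/29, sR=16/29; mL=0, mR=-16/29; mL+mR=-16/29 → advance -1; mR−mL=-16/29 → turn -1·90°

0 32/41 32/53 -192/2173 -1504/2173 -5 5 W
1 16/29 16/29 0 -16/29 -4 5 N
2 160/229 160/173 4480/39617 -32160/39617 -4 4 E
3 10/9 40/37 -5/333 -365/333 -5 4 S
4 32/41 32/53 -192/2173 -1504/2173 -5 5 W
5 16/29 16/29 0 -16/29 -4 5 N
final -4 4 E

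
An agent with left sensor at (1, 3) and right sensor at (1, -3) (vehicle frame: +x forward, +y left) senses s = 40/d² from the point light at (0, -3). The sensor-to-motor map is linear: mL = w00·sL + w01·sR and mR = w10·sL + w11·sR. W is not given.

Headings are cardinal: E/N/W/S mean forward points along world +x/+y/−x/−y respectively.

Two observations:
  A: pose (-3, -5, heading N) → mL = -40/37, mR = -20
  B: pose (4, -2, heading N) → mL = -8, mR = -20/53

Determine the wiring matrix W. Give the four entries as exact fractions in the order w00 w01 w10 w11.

-1 0 0 -1/2

obs A: pose=(-3,-5,N) → sL=40/37, sR=40, mL=-40/37, mR=-20
obs B: pose=(4,-2,N) → sL=8, sR=40/53, mL=-8, mR=-20/53
sensor matrix S = [[40/37, 40], [8, 40/53]]; det S = -625920/1961
solve [mL_A; mL_B] = S·[w00; w01] and [mR_A; mR_B] = S·[w10; w11]:
  w00 = -1, w01 = 0, w10 = 0, w11 = -1/2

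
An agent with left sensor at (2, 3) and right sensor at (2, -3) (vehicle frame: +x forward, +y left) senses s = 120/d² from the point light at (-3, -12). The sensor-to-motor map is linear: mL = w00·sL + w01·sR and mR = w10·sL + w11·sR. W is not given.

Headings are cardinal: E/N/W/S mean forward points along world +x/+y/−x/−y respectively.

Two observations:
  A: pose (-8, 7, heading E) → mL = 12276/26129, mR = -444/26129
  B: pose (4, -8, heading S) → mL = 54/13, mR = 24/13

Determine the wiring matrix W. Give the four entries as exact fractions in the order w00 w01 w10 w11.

obs A: pose=(-8,7,E) → sL=120/493, sR=24/53, mL=12276/26129, mR=-444/26129
obs B: pose=(4,-8,S) → sL=15/13, sR=6, mL=54/13, mR=24/13
sensor matrix S = [[120/493, 24/53], [15/13, 6]]; det S = 318600/339677
solve [mL_A; mL_B] = S·[w00; w01] and [mR_A; mR_B] = S·[w10; w11]:
  w00 = 1, w01 = 1/2, w10 = -1, w11 = 1/2

1 1/2 -1 1/2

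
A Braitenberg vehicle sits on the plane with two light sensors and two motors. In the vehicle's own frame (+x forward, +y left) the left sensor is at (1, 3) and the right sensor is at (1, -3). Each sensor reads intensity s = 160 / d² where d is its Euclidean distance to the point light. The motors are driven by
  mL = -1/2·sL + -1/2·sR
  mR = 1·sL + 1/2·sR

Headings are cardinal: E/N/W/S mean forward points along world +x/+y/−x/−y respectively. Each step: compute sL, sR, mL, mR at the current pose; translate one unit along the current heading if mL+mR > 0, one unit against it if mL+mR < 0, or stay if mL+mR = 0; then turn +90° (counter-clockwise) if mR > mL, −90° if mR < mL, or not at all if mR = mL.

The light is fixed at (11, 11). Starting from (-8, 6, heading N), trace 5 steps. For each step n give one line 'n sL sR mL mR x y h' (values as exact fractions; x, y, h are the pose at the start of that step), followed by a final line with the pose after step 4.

n=0: pose=(-8,6,N); sL=8/25, sR=10/17; mL=-193/425, mR=261/425; mL+mR=4/25 → advance +1; mR−mL=454/425 → turn +1·90°
n=1: pose=(-8,7,W); sL=160/449, sR=160/401; mL=-68000/180049, mR=100080/180049; mL+mR=80/449 → advance +1; mR−mL=168080/180049 → turn +1·90°
n=2: pose=(-9,7,S); sL=80/157, sR=80/277; mL=-17360/43489, mR=28440/43489; mL+mR=40/157 → advance +1; mR−mL=45800/43489 → turn +1·90°
n=3: pose=(-9,6,E); sL=32/73, sR=32/85; mL=-2528/6205, mR=3888/6205; mL+mR=16/73 → advance +1; mR−mL=6416/6205 → turn +1·90°
n=4: pose=(-8,6,N); sL=8/25, sR=10/17; mL=-193/425, mR=261/425; mL+mR=4/25 → advance +1; mR−mL=454/425 → turn +1·90°

0 8/25 10/17 -193/425 261/425 -8 6 N
1 160/449 160/401 -68000/180049 100080/180049 -8 7 W
2 80/157 80/277 -17360/43489 28440/43489 -9 7 S
3 32/73 32/85 -2528/6205 3888/6205 -9 6 E
4 8/25 10/17 -193/425 261/425 -8 6 N
final -8 7 W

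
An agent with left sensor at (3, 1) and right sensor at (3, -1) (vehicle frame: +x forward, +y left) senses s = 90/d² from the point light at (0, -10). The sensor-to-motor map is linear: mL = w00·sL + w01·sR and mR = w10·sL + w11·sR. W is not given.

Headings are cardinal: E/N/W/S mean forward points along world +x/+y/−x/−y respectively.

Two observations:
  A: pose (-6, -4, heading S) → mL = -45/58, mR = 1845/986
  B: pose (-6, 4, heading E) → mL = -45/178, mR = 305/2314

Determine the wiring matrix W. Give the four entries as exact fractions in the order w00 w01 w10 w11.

0 -1/2 1 -1/2

obs A: pose=(-6,-4,S) → sL=45/17, sR=45/29, mL=-45/58, mR=1845/986
obs B: pose=(-6,4,E) → sL=5/13, sR=45/89, mL=-45/178, mR=305/2314
sensor matrix S = [[45/17, 45/29], [5/13, 45/89]]; det S = 423000/570401
solve [mL_A; mL_B] = S·[w00; w01] and [mR_A; mR_B] = S·[w10; w11]:
  w00 = 0, w01 = -1/2, w10 = 1, w11 = -1/2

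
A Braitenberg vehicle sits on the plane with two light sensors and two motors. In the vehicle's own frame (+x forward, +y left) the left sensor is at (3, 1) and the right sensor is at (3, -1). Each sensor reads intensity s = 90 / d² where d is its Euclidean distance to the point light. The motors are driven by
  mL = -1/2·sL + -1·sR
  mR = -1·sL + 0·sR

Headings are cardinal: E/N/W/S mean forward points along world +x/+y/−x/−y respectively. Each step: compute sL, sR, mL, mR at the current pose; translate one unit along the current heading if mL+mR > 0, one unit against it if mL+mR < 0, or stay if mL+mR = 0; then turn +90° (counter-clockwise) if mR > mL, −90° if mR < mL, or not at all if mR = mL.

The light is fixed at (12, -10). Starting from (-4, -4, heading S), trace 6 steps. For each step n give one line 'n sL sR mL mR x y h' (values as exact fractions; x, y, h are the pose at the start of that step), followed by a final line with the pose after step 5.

n=0: pose=(-4,-4,S); sL=5/13, sR=45/149; mL=-1915/3874, mR=-5/13; mL+mR=-3405/3874 → advance -1; mR−mL=425/3874 → turn +1·90°
n=1: pose=(-4,-3,E); sL=90/233, sR=18/41; mL=-6039/9553, mR=-90/233; mL+mR=-9729/9553 → advance -1; mR−mL=2349/9553 → turn +1·90°
n=2: pose=(-5,-3,N); sL=45/212, sR=45/178; mL=-13545/37736, mR=-45/212; mL+mR=-21555/37736 → advance -1; mR−mL=5535/37736 → turn +1·90°
n=3: pose=(-5,-4,W); sL=18/85, sR=90/449; mL=-11691/38165, mR=-18/85; mL+mR=-19773/38165 → advance -1; mR−mL=3609/38165 → turn +1·90°
n=4: pose=(-4,-4,S); sL=5/13, sR=45/149; mL=-1915/3874, mR=-5/13; mL+mR=-3405/3874 → advance -1; mR−mL=425/3874 → turn +1·90°
n=5: pose=(-4,-3,E); sL=90/233, sR=18/41; mL=-6039/9553, mR=-90/233; mL+mR=-9729/9553 → advance -1; mR−mL=2349/9553 → turn +1·90°

0 5/13 45/149 -1915/3874 -5/13 -4 -4 S
1 90/233 18/41 -6039/9553 -90/233 -4 -3 E
2 45/212 45/178 -13545/37736 -45/212 -5 -3 N
3 18/85 90/449 -11691/38165 -18/85 -5 -4 W
4 5/13 45/149 -1915/3874 -5/13 -4 -4 S
5 90/233 18/41 -6039/9553 -90/233 -4 -3 E
final -5 -3 N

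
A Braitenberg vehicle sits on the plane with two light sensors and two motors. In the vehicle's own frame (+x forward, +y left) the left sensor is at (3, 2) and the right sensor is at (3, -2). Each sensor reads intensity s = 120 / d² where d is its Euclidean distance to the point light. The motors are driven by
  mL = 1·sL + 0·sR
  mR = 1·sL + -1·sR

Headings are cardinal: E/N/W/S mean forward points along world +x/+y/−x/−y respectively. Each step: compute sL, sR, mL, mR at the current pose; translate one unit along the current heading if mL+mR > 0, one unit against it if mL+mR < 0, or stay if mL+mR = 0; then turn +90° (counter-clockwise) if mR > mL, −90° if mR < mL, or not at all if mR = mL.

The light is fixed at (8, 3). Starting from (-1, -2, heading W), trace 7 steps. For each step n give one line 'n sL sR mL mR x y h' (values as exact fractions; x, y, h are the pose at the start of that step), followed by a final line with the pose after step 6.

n=0: pose=(-1,-2,W); sL=120/193, sR=40/51; mL=120/193, mR=-1600/9843; mL+mR=4520/9843 → advance +1; mR−mL=-40/51 → turn -1·90°
n=1: pose=(-2,-2,N); sL=30/37, sR=30/17; mL=30/37, mR=-600/629; mL+mR=-90/629 → advance -1; mR−mL=-30/17 → turn -1·90°
n=2: pose=(-2,-3,E); sL=24/13, sR=120/113; mL=24/13, mR=1152/1469; mL+mR=3864/1469 → advance +1; mR−mL=-120/113 → turn -1·90°
n=3: pose=(-1,-3,S); sL=12/13, sR=60/101; mL=12/13, mR=432/1313; mL+mR=1644/1313 → advance +1; mR−mL=-60/101 → turn -1·90°
n=4: pose=(-1,-4,W); sL=8/15, sR=120/169; mL=8/15, mR=-448/2535; mL+mR=904/2535 → advance +1; mR−mL=-120/169 → turn -1·90°
n=5: pose=(-2,-4,N); sL=3/4, sR=3/2; mL=3/4, mR=-3/4; mL+mR=0 → advance +0; mR−mL=-3/2 → turn -1·90°
n=6: pose=(-2,-4,E); sL=60/37, sR=12/13; mL=60/37, mR=336/481; mL+mR=1116/481 → advance +1; mR−mL=-12/13 → turn -1·90°

0 120/193 40/51 120/193 -1600/9843 -1 -2 W
1 30/37 30/17 30/37 -600/629 -2 -2 N
2 24/13 120/113 24/13 1152/1469 -2 -3 E
3 12/13 60/101 12/13 432/1313 -1 -3 S
4 8/15 120/169 8/15 -448/2535 -1 -4 W
5 3/4 3/2 3/4 -3/4 -2 -4 N
6 60/37 12/13 60/37 336/481 -2 -4 E
final -1 -4 S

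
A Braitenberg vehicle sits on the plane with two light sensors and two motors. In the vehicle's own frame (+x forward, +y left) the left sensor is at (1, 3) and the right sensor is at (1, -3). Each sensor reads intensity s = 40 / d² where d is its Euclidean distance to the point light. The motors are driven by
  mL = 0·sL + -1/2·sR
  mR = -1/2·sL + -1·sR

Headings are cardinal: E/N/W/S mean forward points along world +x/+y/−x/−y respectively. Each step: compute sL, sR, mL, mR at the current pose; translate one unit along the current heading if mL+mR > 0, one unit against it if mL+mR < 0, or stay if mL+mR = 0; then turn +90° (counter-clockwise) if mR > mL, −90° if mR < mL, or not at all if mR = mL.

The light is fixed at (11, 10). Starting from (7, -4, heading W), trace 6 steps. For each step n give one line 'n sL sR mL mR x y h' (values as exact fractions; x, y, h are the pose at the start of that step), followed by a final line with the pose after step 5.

0 20/157 20/73 -10/73 -3870/11461 7 -4 W
1 8/41 40/169 -20/169 -2316/6929 8 -4 N
2 10/37 5/41 -5/82 -390/1517 8 -5 E
3 40/257 8/61 -4/61 -3276/15677 7 -5 S
4 20/157 20/73 -10/73 -3870/11461 7 -4 W
5 8/41 40/169 -20/169 -2316/6929 8 -4 N
final 8 -5 E

n=0: pose=(7,-4,W); sL=20/157, sR=20/73; mL=-10/73, mR=-3870/11461; mL+mR=-5440/11461 → advance -1; mR−mL=-2300/11461 → turn -1·90°
n=1: pose=(8,-4,N); sL=8/41, sR=40/169; mL=-20/169, mR=-2316/6929; mL+mR=-3136/6929 → advance -1; mR−mL=-1496/6929 → turn -1·90°
n=2: pose=(8,-5,E); sL=10/37, sR=5/41; mL=-5/82, mR=-390/1517; mL+mR=-965/3034 → advance -1; mR−mL=-595/3034 → turn -1·90°
n=3: pose=(7,-5,S); sL=40/257, sR=8/61; mL=-4/61, mR=-3276/15677; mL+mR=-4304/15677 → advance -1; mR−mL=-2248/15677 → turn -1·90°
n=4: pose=(7,-4,W); sL=20/157, sR=20/73; mL=-10/73, mR=-3870/11461; mL+mR=-5440/11461 → advance -1; mR−mL=-2300/11461 → turn -1·90°
n=5: pose=(8,-4,N); sL=8/41, sR=40/169; mL=-20/169, mR=-2316/6929; mL+mR=-3136/6929 → advance -1; mR−mL=-1496/6929 → turn -1·90°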